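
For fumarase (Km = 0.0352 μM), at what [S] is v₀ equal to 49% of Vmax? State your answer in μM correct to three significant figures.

0.0338 μM

v/Vmax = [S]/(Km+[S]) = 0.49, so [S] = Km·0.49/(1 − 0.49) = 0.0352 × 0.9608.
[S] = 0.0338 μM.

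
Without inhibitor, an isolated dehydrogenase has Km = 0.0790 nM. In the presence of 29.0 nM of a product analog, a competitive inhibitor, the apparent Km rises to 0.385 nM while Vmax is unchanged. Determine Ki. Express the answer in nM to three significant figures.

7.49 nM

Competitive: Km,app = α·Km with α = 1 + [I]/Ki.
α = Km,app/Km = 0.385/0.0790 = 4.873.
Since α = 1 + [I]/Ki, [I]/Ki = 4.873 − 1 = 3.873 and Ki = 29.0/3.873 = 7.49 nM.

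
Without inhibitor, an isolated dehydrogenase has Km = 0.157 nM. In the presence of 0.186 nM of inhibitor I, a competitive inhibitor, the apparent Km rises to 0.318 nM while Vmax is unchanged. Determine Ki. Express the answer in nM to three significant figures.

0.181 nM

Competitive: Km,app = α·Km with α = 1 + [I]/Ki.
α = Km,app/Km = 0.318/0.157 = 2.025.
Ki = [I]/(α − 1) = 0.186/1.025 = 0.181 nM.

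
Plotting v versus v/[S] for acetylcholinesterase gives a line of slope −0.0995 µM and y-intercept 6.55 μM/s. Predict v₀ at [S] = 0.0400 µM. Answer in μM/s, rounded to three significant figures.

1.88 μM/s

In the Eadie–Hofstee form v = Vmax − Km·(v/[S]), the slope is −Km and the intercept is Vmax, so Km = 0.0995 µM and Vmax = 6.55 μM/s.
v = 6.55 × 0.0400/(0.0995 + 0.0400) = 1.88 μM/s.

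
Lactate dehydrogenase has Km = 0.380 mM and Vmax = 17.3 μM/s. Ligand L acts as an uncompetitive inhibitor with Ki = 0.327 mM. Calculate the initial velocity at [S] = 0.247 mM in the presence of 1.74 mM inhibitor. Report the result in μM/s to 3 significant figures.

α = 1 + [I]/Ki = 1 + 1.74/0.327 = 6.321.
For an uncompetitive inhibitor, both parameters are divided by α, giving Vmax/α and Km/α: Km,app = 0.0601 mM, Vmax,app = 2.74 μM/s.
v = Vmax,app·[S]/(Km,app + [S]) = 2.74 × 0.247/(0.0601 + 0.247) = 2.20 μM/s.

2.20 μM/s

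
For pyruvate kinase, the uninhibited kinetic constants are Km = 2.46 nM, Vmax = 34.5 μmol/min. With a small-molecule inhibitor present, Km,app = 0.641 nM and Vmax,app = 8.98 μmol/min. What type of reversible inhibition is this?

Both Km and Vmax decrease by the same factor (~3.84-fold) — characteristic of uncompetitive inhibition.

uncompetitive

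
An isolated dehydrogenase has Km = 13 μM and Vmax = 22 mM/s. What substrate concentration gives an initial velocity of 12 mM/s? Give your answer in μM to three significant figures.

15.6 μM

The required fractional saturation is v/Vmax = 12/22 = 0.5455.
Then [S]/(Km+[S]) = 0.5455 ⇒ [S] = 13 × 0.5455/(1 − 0.5455) = 15.6 μM.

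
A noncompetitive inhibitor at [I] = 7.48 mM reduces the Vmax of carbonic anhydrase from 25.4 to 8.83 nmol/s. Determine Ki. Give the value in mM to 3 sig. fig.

3.99 mM

Noncompetitive: Vmax,app = Vmax/α with α = 1 + [I]/Ki.
α = Vmax/Vmax,app = 25.4/8.83 = 2.877.
Since α = 1 + [I]/Ki, [I]/Ki = 2.877 − 1 = 1.877 and Ki = 7.48/1.877 = 3.99 mM.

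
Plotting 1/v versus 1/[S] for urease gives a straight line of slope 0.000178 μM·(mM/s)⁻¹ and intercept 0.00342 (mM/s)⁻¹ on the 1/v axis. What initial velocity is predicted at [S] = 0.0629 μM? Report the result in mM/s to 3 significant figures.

160 mM/s

The y-intercept is 1/Vmax, so Vmax = 1/0.00342 = 292 mM/s.
The slope is Km/Vmax, so Km = 0.000178 × 292 = 0.0520 μM.
Then v = 292 × 0.0629/(0.0520 + 0.0629) = 160 mM/s.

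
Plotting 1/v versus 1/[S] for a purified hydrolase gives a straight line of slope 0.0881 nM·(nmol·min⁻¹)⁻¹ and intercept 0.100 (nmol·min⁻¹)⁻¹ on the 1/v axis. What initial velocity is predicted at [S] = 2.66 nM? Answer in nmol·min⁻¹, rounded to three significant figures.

The y-intercept is 1/Vmax, so Vmax = 1/0.100 = 10.0 nmol·min⁻¹.
The slope is Km/Vmax, so Km = 0.0881 × 10.0 = 0.881 nM.
Then v = 10.0 × 2.66/(0.881 + 2.66) = 7.51 nmol·min⁻¹.

7.51 nmol·min⁻¹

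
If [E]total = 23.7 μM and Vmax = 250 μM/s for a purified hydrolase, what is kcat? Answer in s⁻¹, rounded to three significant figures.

kcat = Vmax/[E]total = 250 μM/s / 23.7 μM = 10.5 s⁻¹.

10.5 s⁻¹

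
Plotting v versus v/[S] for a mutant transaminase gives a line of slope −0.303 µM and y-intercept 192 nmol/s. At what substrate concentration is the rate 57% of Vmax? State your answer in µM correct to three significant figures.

0.402 µM

The Eadie–Hofstee slope gives Km = 0.303 µM (slope = −Km).
v/Vmax = [S]/(Km+[S]) = 0.57 ⇒ [S] = Km·0.57/(1−0.57) = 0.303 × 1.326 = 0.402 µM.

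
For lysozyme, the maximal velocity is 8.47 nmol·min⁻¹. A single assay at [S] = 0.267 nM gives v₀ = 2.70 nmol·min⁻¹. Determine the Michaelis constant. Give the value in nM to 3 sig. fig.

v/Vmax = 2.70/8.47 = 0.3188 = [S]/(Km+[S]).
So Km + [S] = [S]/0.3188 = 0.8376 nM, giving Km = 0.8376 − 0.267 = 0.571 nM.

0.571 nM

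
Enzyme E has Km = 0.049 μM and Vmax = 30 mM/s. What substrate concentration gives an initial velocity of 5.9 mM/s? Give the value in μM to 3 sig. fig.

0.0120 μM

Rearranging v = Vmax[S]/(Km+[S]) gives [S] = Km·v/(Vmax − v).
[S] = 0.049 × 5.9 / (30 − 5.9) = 0.2891/24.10 = 0.0120 μM.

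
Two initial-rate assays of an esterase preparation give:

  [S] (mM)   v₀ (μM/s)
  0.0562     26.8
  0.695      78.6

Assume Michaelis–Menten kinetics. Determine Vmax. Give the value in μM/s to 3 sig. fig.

94.7 μM/s

In reciprocal form, 1/v = (Km/Vmax)·(1/[S]) + 1/Vmax. The two points give (1/[S], 1/v) = (17.79, 0.03731) and (1.439, 0.01272).
Slope = (0.03731 − 0.01272)/(17.79 − 1.439) = 0.001504; intercept = 0.03731 − 0.001504×17.79 = 0.01056.
Vmax = 1/intercept = 94.7 μM/s; Km = slope × Vmax = 0.001504 × 94.7 = 0.142 mM.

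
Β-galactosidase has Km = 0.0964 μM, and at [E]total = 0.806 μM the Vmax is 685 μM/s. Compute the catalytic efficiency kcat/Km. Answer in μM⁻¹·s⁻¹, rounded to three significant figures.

kcat = Vmax/[E]total = 685/0.806 = 850 s⁻¹.
kcat/Km = 850/0.0964 = 8820 μM⁻¹·s⁻¹.

8820 μM⁻¹·s⁻¹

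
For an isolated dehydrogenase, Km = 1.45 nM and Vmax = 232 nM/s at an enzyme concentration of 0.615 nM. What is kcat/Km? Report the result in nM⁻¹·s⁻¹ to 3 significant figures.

260 nM⁻¹·s⁻¹

kcat = Vmax/[E]total = 232/0.615 = 377 s⁻¹.
kcat/Km = 377/1.45 = 260 nM⁻¹·s⁻¹.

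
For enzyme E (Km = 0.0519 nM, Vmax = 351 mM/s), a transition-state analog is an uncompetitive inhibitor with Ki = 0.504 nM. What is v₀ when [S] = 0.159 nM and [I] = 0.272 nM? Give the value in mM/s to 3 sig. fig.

α = 1 + [I]/Ki = 1 + 0.272/0.504 = 1.540.
For an uncompetitive inhibitor, both parameters are divided by α, giving Vmax/α and Km/α: Km,app = 0.0337 nM, Vmax,app = 228 mM/s.
v = Vmax,app·[S]/(Km,app + [S]) = 228 × 0.159/(0.0337 + 0.159) = 188 mM/s.

188 mM/s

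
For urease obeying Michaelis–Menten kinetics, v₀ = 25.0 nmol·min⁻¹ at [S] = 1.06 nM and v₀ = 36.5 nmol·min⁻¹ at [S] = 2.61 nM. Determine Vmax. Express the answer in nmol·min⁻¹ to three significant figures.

From v = Vmax[S]/(Km+[S]), each point gives Vmax = v(Km+[S])/[S].
Equating: 25.0(Km+1.06)/1.06 = 36.5(Km+2.61)/2.61.
23.58·Km + 25.0 = 13.98·Km + 36.5, so (23.58 − 13.98)·Km = 36.5 − 25.0.
Km = 11.50/9.600 = 1.20 nM; then Vmax = 25.0(1.20+1.06)/1.06 = 53.3 nmol·min⁻¹.

53.3 nmol·min⁻¹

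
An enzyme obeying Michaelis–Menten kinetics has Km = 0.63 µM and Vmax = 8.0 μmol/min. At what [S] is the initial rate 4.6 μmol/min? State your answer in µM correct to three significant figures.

The required fractional saturation is v/Vmax = 4.6/8.0 = 0.5750.
Then [S]/(Km+[S]) = 0.5750 ⇒ [S] = 0.63 × 0.5750/(1 − 0.5750) = 0.852 µM.

0.852 µM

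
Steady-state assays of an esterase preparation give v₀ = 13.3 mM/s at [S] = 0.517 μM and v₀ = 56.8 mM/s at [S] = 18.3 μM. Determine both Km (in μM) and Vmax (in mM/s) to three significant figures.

From v = Vmax[S]/(Km+[S]), each point gives Vmax = v(Km+[S])/[S].
Equating: 13.3(Km+0.517)/0.517 = 56.8(Km+18.3)/18.3.
25.73·Km + 13.3 = 3.104·Km + 56.8, so (25.73 − 3.104)·Km = 56.8 − 13.3.
Km = 43.50/22.62 = 1.92 μM; then Vmax = 13.3(1.92+0.517)/0.517 = 62.8 mM/s.

Km = 1.92 μM; Vmax = 62.8 mM/s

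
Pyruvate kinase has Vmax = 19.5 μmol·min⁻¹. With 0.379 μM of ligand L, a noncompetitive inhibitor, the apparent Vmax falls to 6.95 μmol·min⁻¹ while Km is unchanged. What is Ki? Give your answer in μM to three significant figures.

Noncompetitive: Vmax,app = Vmax/α with α = 1 + [I]/Ki.
α = Vmax/Vmax,app = 19.5/6.95 = 2.806.
Ki = [I]/(α − 1) = 0.379/1.806 = 0.210 μM.

0.210 μM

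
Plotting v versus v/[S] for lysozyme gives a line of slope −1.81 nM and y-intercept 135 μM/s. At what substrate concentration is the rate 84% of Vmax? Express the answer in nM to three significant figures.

9.50 nM

The Eadie–Hofstee slope gives Km = 1.81 nM (slope = −Km).
v/Vmax = [S]/(Km+[S]) = 0.84 ⇒ [S] = Km·0.84/(1−0.84) = 1.81 × 5.250 = 9.50 nM.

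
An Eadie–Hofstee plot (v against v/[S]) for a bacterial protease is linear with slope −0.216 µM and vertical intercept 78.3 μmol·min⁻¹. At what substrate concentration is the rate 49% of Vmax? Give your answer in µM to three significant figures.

0.208 µM

The Eadie–Hofstee slope gives Km = 0.216 µM (slope = −Km).
v/Vmax = [S]/(Km+[S]) = 0.49 ⇒ [S] = Km·0.49/(1−0.49) = 0.216 × 0.9608 = 0.208 µM.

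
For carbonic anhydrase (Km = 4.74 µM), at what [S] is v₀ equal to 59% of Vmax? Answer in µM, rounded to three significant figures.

6.82 µM

v/Vmax = [S]/(Km+[S]) = 0.59, so [S] = Km·0.59/(1 − 0.59) = 4.74 × 1.439.
[S] = 6.82 µM.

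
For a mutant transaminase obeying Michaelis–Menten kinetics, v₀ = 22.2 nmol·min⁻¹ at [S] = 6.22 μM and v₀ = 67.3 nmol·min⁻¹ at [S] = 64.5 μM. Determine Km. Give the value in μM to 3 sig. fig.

In reciprocal form, 1/v = (Km/Vmax)·(1/[S]) + 1/Vmax. The two points give (1/[S], 1/v) = (0.1608, 0.04505) and (0.01550, 0.01486).
Slope = (0.04505 − 0.01486)/(0.1608 − 0.01550) = 0.2078; intercept = 0.04505 − 0.2078×0.1608 = 0.01164.
Vmax = 1/intercept = 85.9 nmol·min⁻¹; Km = slope × Vmax = 0.2078 × 85.9 = 17.9 μM.

17.9 μM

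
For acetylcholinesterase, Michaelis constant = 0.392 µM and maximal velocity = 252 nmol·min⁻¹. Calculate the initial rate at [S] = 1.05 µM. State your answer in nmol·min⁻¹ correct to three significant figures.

[S]/(Km+[S]) = 1.05/1.442 = 0.7282, the fractional saturation.
v = 0.7282 × Vmax = 0.7282 × 252 = 183 nmol·min⁻¹.

183 nmol·min⁻¹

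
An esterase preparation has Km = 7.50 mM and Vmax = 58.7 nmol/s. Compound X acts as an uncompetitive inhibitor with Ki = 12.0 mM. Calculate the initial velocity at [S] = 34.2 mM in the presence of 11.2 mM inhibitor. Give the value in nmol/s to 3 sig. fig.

27.3 nmol/s

α = 1 + [I]/Ki = 1 + 11.2/12.0 = 1.933.
For an uncompetitive inhibitor, both parameters are divided by α, giving Vmax/α and Km/α: Km,app = 3.88 mM, Vmax,app = 30.4 nmol/s.
v = Vmax,app·[S]/(Km,app + [S]) = 30.4 × 34.2/(3.88 + 34.2) = 27.3 nmol/s.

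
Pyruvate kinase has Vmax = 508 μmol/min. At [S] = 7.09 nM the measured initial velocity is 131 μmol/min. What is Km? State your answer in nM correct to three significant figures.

20.4 nM

From v = Vmax[S]/(Km+[S]), Km = [S](Vmax − v)/v.
Km = 7.09 × (508 − 131) / 131 = 2673/131 = 20.4 nM.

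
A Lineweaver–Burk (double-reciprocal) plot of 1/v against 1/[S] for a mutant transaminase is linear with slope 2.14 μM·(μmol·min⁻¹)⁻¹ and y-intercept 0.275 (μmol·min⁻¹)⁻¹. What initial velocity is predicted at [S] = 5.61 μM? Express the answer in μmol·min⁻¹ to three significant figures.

The y-intercept is 1/Vmax, so Vmax = 1/0.275 = 3.64 μmol·min⁻¹.
The slope is Km/Vmax, so Km = 2.14 × 3.64 = 7.78 μM.
Then v = 3.64 × 5.61/(7.78 + 5.61) = 1.52 μmol·min⁻¹.

1.52 μmol·min⁻¹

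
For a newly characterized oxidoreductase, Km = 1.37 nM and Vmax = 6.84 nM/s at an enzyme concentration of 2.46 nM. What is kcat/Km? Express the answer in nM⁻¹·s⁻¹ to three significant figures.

kcat = Vmax/[E]total = 6.84/2.46 = 2.78 s⁻¹.
kcat/Km = 2.78/1.37 = 2.03 nM⁻¹·s⁻¹.

2.03 nM⁻¹·s⁻¹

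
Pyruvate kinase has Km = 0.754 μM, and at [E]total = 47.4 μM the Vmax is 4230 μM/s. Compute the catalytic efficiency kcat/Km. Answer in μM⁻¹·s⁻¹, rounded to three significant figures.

kcat = Vmax/[E]total = 4230/47.4 = 89.2 s⁻¹.
kcat/Km = 89.2/0.754 = 118 μM⁻¹·s⁻¹.

118 μM⁻¹·s⁻¹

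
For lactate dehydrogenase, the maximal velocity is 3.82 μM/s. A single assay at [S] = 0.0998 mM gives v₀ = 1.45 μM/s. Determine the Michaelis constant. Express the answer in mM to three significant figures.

0.163 mM

From v = Vmax[S]/(Km+[S]), Km = [S](Vmax − v)/v.
Km = 0.0998 × (3.82 − 1.45) / 1.45 = 0.2365/1.45 = 0.163 mM.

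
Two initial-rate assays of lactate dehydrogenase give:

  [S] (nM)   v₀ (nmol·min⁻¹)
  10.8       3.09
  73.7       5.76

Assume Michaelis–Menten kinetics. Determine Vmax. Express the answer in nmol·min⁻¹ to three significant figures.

6.76 nmol·min⁻¹

From v = Vmax[S]/(Km+[S]), each point gives Vmax = v(Km+[S])/[S].
Equating: 3.09(Km+10.8)/10.8 = 5.76(Km+73.7)/73.7.
0.2861·Km + 3.09 = 0.07815·Km + 5.76, so (0.2861 − 0.07815)·Km = 5.76 − 3.09.
Km = 2.670/0.2080 = 12.8 nM; then Vmax = 3.09(12.8+10.8)/10.8 = 6.76 nmol·min⁻¹.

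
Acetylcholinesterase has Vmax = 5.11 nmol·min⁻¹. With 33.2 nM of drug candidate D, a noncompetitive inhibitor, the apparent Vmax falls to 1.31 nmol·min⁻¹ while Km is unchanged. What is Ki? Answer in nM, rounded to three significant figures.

Noncompetitive: Vmax,app = Vmax/α with α = 1 + [I]/Ki.
α = Vmax/Vmax,app = 5.11/1.31 = 3.901.
Ki = [I]/(α − 1) = 33.2/2.901 = 11.4 nM.

11.4 nM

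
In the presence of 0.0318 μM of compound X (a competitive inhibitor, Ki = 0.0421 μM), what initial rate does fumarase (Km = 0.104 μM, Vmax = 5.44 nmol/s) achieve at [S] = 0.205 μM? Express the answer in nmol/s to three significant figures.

2.88 nmol/s

α = 1 + [I]/Ki = 1 + 0.0318/0.0421 = 1.755.
For a competitive inhibitor, Vmax is unchanged and the apparent Km becomes α·Km: Km,app = 0.183 μM, Vmax,app = 5.44 nmol/s.
v = Vmax,app·[S]/(Km,app + [S]) = 5.44 × 0.205/(0.183 + 0.205) = 2.88 nmol/s.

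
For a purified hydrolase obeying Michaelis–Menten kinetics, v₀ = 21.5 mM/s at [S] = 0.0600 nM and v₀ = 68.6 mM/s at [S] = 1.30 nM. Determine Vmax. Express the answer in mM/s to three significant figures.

76.7 mM/s

From v = Vmax[S]/(Km+[S]), each point gives Vmax = v(Km+[S])/[S].
Equating: 21.5(Km+0.0600)/0.0600 = 68.6(Km+1.30)/1.30.
358.3·Km + 21.5 = 52.77·Km + 68.6, so (358.3 − 52.77)·Km = 68.6 − 21.5.
Km = 47.10/305.6 = 0.154 nM; then Vmax = 21.5(0.154+0.0600)/0.0600 = 76.7 mM/s.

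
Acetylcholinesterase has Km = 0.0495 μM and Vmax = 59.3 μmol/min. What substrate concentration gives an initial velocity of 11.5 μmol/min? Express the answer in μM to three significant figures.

The required fractional saturation is v/Vmax = 11.5/59.3 = 0.1939.
Then [S]/(Km+[S]) = 0.1939 ⇒ [S] = 0.0495 × 0.1939/(1 − 0.1939) = 0.0119 μM.

0.0119 μM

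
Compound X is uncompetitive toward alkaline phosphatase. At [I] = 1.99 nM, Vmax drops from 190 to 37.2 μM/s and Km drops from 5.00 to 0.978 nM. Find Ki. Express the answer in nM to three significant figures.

Uncompetitive: Vmax,app = Vmax/α (and Km,app = Km/α) with α = 1 + [I]/Ki.
α = Vmax/Vmax,app = 190/37.2 = 5.108.
Ki = [I]/(α − 1) = 1.99/4.108 = 0.484 nM.

0.484 nM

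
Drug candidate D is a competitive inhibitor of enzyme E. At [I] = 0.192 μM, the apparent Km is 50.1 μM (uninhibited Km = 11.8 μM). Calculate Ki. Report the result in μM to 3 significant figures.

Competitive: Km,app = α·Km with α = 1 + [I]/Ki.
α = Km,app/Km = 50.1/11.8 = 4.246.
Since α = 1 + [I]/Ki, [I]/Ki = 4.246 − 1 = 3.246 and Ki = 0.192/3.246 = 0.0592 μM.

0.0592 μM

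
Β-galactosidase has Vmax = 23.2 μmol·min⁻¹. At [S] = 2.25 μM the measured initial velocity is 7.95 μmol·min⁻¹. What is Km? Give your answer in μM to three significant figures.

4.32 μM

From v = Vmax[S]/(Km+[S]), Km = [S](Vmax − v)/v.
Km = 2.25 × (23.2 − 7.95) / 7.95 = 34.31/7.95 = 4.32 μM.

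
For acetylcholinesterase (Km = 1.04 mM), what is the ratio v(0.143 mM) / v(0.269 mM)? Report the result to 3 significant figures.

Since Vmax cancels, v₂/v₁ = [S]₂(Km+[S]₁) / [S]₁(Km+[S]₂).
= 0.143×(1.04+0.269) / (0.269×(1.04+0.143)) = 0.1872/0.3182 = 0.588.

0.588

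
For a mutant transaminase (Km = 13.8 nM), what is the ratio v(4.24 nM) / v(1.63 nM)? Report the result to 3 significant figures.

Since Vmax cancels, v₂/v₁ = [S]₂(Km+[S]₁) / [S]₁(Km+[S]₂).
= 4.24×(13.8+1.63) / (1.63×(13.8+4.24)) = 65.42/29.41 = 2.22.

2.22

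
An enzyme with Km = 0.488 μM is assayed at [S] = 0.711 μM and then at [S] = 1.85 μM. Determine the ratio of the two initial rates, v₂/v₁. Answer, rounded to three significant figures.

Since Vmax cancels, v₂/v₁ = [S]₂(Km+[S]₁) / [S]₁(Km+[S]₂).
= 1.85×(0.488+0.711) / (0.711×(0.488+1.85)) = 2.218/1.662 = 1.33.

1.33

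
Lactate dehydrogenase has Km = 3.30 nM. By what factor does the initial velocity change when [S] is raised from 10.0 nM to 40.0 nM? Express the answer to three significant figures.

1.23

The fractional saturations are [S]/(Km+[S]) = 10.0/13.30 = 0.7519 and 40.0/43.30 = 0.9238.
v₂/v₁ is just their ratio: 0.9238/0.7519 = 1.23.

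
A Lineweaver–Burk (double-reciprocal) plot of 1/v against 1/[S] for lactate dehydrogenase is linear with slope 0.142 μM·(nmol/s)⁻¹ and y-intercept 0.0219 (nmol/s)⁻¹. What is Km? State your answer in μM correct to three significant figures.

6.48 μM

y-intercept = 1/Vmax ⇒ Vmax = 45.7 nmol/s; slope = Km/Vmax ⇒ Km = slope × Vmax.
Km = 0.142 × 45.7 = 6.48 μM.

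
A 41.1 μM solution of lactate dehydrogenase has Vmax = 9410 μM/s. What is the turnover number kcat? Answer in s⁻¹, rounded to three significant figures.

kcat = Vmax/[E]total = 9410 μM/s / 41.1 μM = 229 s⁻¹.

229 s⁻¹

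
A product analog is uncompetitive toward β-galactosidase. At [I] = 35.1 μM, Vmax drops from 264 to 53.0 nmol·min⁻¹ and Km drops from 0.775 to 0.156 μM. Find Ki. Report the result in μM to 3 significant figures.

Uncompetitive: Vmax,app = Vmax/α (and Km,app = Km/α) with α = 1 + [I]/Ki.
α = Vmax/Vmax,app = 264/53.0 = 4.981.
Ki = [I]/(α − 1) = 35.1/3.981 = 8.82 μM.

8.82 μM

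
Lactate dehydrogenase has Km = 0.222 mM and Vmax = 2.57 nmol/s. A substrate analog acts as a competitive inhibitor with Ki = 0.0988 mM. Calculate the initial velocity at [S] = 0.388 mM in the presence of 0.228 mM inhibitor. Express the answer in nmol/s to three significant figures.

0.888 nmol/s

With α = 1 + [I]/Ki = 1 + 0.228/0.0988 = 3.308, the competitive rate law is v = Vmax[S] / (αKm + [S]).
v = 2.57×0.388 / (3.308×0.222 + 0.388) = 0.9972/1.122 = 0.888 nmol/s.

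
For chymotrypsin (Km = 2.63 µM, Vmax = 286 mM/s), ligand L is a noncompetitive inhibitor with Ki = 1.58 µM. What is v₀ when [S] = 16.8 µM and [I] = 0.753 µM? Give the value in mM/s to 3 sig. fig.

α = 1 + [I]/Ki = 1 + 0.753/1.58 = 1.477.
For a noncompetitive inhibitor, Vmax is reduced to Vmax/α while Km is unchanged: Km,app = 2.63 µM, Vmax,app = 194 mM/s.
v = Vmax,app·[S]/(Km,app + [S]) = 194 × 16.8/(2.63 + 16.8) = 167 mM/s.

167 mM/s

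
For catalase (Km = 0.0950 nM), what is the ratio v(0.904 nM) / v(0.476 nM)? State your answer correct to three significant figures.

1.09

The fractional saturations are [S]/(Km+[S]) = 0.476/0.5710 = 0.8336 and 0.904/0.9990 = 0.9049.
v₂/v₁ is just their ratio: 0.9049/0.8336 = 1.09.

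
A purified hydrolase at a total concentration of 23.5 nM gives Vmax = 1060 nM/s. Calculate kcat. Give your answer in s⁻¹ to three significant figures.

kcat = Vmax/[E]total = 1060 nM/s / 23.5 nM = 45.1 s⁻¹.

45.1 s⁻¹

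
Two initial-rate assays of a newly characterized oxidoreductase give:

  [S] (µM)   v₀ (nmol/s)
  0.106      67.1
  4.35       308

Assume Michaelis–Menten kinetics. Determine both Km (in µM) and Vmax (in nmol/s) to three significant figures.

In reciprocal form, 1/v = (Km/Vmax)·(1/[S]) + 1/Vmax. The two points give (1/[S], 1/v) = (9.434, 0.01490) and (0.2299, 0.003247).
Slope = (0.01490 − 0.003247)/(9.434 − 0.2299) = 0.001266; intercept = 0.01490 − 0.001266×9.434 = 0.002956.
Vmax = 1/intercept = 338 nmol/s; Km = slope × Vmax = 0.001266 × 338 = 0.428 µM.

Km = 0.428 µM; Vmax = 338 nmol/s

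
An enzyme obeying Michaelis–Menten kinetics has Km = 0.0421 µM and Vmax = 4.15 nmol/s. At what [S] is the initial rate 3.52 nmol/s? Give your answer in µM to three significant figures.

Rearranging v = Vmax[S]/(Km+[S]) gives [S] = Km·v/(Vmax − v).
[S] = 0.0421 × 3.52 / (4.15 − 3.52) = 0.1482/0.6300 = 0.235 µM.

0.235 µM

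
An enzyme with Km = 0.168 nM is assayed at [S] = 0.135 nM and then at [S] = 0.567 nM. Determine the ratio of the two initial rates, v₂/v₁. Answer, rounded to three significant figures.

1.73

Since Vmax cancels, v₂/v₁ = [S]₂(Km+[S]₁) / [S]₁(Km+[S]₂).
= 0.567×(0.168+0.135) / (0.135×(0.168+0.567)) = 0.1718/0.09922 = 1.73.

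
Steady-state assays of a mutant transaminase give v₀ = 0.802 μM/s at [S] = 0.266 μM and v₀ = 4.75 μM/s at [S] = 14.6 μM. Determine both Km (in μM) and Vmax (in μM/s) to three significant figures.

Km = 1.47 μM; Vmax = 5.23 μM/s

From v = Vmax[S]/(Km+[S]), each point gives Vmax = v(Km+[S])/[S].
Equating: 0.802(Km+0.266)/0.266 = 4.75(Km+14.6)/14.6.
3.015·Km + 0.802 = 0.3253·Km + 4.75, so (3.015 − 0.3253)·Km = 4.75 − 0.802.
Km = 3.948/2.690 = 1.47 μM; then Vmax = 0.802(1.47+0.266)/0.266 = 5.23 μM/s.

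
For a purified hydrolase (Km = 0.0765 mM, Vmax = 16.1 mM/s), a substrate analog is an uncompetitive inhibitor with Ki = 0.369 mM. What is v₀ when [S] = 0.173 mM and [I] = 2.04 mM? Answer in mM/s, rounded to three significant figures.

α = 1 + [I]/Ki = 1 + 2.04/0.369 = 6.528.
For an uncompetitive inhibitor, both parameters are divided by α, giving Vmax/α and Km/α: Km,app = 0.0117 mM, Vmax,app = 2.47 mM/s.
v = Vmax,app·[S]/(Km,app + [S]) = 2.47 × 0.173/(0.0117 + 0.173) = 2.31 mM/s.

2.31 mM/s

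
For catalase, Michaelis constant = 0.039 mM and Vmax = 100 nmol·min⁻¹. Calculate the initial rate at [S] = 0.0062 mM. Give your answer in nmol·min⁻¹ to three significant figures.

13.7 nmol·min⁻¹

[S]/(Km+[S]) = 0.0062/0.04520 = 0.1372, the fractional saturation.
v = 0.1372 × Vmax = 0.1372 × 100 = 13.7 nmol·min⁻¹.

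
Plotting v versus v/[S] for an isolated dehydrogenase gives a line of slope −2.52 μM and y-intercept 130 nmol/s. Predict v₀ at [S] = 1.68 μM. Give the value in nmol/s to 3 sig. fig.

52.0 nmol/s

In the Eadie–Hofstee form v = Vmax − Km·(v/[S]), the slope is −Km and the intercept is Vmax, so Km = 2.52 μM and Vmax = 130 nmol/s.
v = 130 × 1.68/(2.52 + 1.68) = 52.0 nmol/s.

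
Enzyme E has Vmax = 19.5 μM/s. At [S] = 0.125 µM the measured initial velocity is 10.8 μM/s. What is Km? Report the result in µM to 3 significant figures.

0.101 µM

v/Vmax = 10.8/19.5 = 0.5538 = [S]/(Km+[S]).
So Km + [S] = [S]/0.5538 = 0.2257 µM, giving Km = 0.2257 − 0.125 = 0.101 µM.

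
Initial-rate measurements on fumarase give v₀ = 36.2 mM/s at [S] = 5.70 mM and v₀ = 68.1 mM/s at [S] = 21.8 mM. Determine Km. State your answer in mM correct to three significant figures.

From v = Vmax[S]/(Km+[S]), each point gives Vmax = v(Km+[S])/[S].
Equating: 36.2(Km+5.70)/5.70 = 68.1(Km+21.8)/21.8.
6.351·Km + 36.2 = 3.124·Km + 68.1, so (6.351 − 3.124)·Km = 68.1 − 36.2.
Km = 31.90/3.227 = 9.89 mM; then Vmax = 36.2(9.89+5.70)/5.70 = 99.0 mM/s.

9.89 mM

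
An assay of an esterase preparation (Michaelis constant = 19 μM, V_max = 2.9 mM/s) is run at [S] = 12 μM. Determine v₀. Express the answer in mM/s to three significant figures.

[S]/(Km+[S]) = 12/31.00 = 0.3871, the fractional saturation.
v = 0.3871 × Vmax = 0.3871 × 2.9 = 1.12 mM/s.

1.12 mM/s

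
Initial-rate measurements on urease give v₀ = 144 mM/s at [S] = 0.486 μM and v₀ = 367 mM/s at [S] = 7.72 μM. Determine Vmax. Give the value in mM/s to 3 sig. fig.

From v = Vmax[S]/(Km+[S]), each point gives Vmax = v(Km+[S])/[S].
Equating: 144(Km+0.486)/0.486 = 367(Km+7.72)/7.72.
296.3·Km + 144 = 47.54·Km + 367, so (296.3 − 47.54)·Km = 367 − 144.
Km = 223.0/248.8 = 0.896 μM; then Vmax = 144(0.896+0.486)/0.486 = 410 mM/s.

410 mM/s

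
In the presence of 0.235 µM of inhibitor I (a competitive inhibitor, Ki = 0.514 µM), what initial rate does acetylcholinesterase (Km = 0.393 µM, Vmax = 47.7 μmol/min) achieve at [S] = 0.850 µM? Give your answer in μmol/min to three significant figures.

28.5 μmol/min

α = 1 + [I]/Ki = 1 + 0.235/0.514 = 1.457.
For a competitive inhibitor, Vmax is unchanged and the apparent Km becomes α·Km: Km,app = 0.573 µM, Vmax,app = 47.7 μmol/min.
v = Vmax,app·[S]/(Km,app + [S]) = 47.7 × 0.850/(0.573 + 0.850) = 28.5 μmol/min.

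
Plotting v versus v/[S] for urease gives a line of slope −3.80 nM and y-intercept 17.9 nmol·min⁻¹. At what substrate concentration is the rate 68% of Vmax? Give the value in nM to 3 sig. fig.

The Eadie–Hofstee slope gives Km = 3.80 nM (slope = −Km).
v/Vmax = [S]/(Km+[S]) = 0.68 ⇒ [S] = Km·0.68/(1−0.68) = 3.80 × 2.125 = 8.08 nM.

8.08 nM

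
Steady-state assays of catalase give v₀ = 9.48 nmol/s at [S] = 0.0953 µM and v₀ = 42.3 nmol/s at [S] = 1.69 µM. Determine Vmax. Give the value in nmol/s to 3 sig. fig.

In reciprocal form, 1/v = (Km/Vmax)·(1/[S]) + 1/Vmax. The two points give (1/[S], 1/v) = (10.49, 0.1055) and (0.5917, 0.02364).
Slope = (0.1055 − 0.02364)/(10.49 − 0.5917) = 0.008266; intercept = 0.1055 − 0.008266×10.49 = 0.01875.
Vmax = 1/intercept = 53.3 nmol/s; Km = slope × Vmax = 0.008266 × 53.3 = 0.441 µM.

53.3 nmol/s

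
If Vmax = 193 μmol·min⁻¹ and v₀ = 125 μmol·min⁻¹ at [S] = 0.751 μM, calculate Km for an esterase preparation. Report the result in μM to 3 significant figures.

0.409 μM

From v = Vmax[S]/(Km+[S]), Km = [S](Vmax − v)/v.
Km = 0.751 × (193 − 125) / 125 = 51.07/125 = 0.409 μM.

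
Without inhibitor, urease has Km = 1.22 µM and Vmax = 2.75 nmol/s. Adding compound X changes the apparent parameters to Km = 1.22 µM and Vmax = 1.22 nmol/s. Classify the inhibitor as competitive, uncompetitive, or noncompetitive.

Vmax decreases (2.75 → 1.22 nmol/s) while Km is unchanged — pure noncompetitive inhibition.

noncompetitive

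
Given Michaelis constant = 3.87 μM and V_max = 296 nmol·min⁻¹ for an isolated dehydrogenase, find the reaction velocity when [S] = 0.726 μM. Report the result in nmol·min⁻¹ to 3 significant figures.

v = Vmax·[S]/(Km + [S]) = 296 × 0.726 / (3.87 + 0.726)
  = 214.9 / 4.596 = 46.8 nmol·min⁻¹.

46.8 nmol·min⁻¹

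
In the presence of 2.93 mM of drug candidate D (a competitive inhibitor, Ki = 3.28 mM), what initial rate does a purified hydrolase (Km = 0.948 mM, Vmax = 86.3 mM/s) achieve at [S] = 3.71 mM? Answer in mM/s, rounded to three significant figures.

α = 1 + [I]/Ki = 1 + 2.93/3.28 = 1.893.
For a competitive inhibitor, Vmax is unchanged and the apparent Km becomes α·Km: Km,app = 1.79 mM, Vmax,app = 86.3 mM/s.
v = Vmax,app·[S]/(Km,app + [S]) = 86.3 × 3.71/(1.79 + 3.71) = 58.2 mM/s.

58.2 mM/s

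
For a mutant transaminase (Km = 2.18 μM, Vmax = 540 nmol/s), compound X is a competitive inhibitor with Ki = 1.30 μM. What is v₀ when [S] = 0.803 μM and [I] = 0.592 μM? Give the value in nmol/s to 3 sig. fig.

α = 1 + [I]/Ki = 1 + 0.592/1.30 = 1.455.
For a competitive inhibitor, Vmax is unchanged and the apparent Km becomes α·Km: Km,app = 3.17 μM, Vmax,app = 540 nmol/s.
v = Vmax,app·[S]/(Km,app + [S]) = 540 × 0.803/(3.17 + 0.803) = 109 nmol/s.

109 nmol/s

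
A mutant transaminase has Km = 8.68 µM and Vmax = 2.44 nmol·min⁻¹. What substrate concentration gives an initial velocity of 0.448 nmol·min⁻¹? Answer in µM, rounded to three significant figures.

Rearranging v = Vmax[S]/(Km+[S]) gives [S] = Km·v/(Vmax − v).
[S] = 8.68 × 0.448 / (2.44 − 0.448) = 3.889/1.992 = 1.95 µM.

1.95 µM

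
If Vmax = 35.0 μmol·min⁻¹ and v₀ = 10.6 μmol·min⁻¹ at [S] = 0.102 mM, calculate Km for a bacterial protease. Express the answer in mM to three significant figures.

0.235 mM

v/Vmax = 10.6/35.0 = 0.3029 = [S]/(Km+[S]).
So Km + [S] = [S]/0.3029 = 0.3368 mM, giving Km = 0.3368 − 0.102 = 0.235 mM.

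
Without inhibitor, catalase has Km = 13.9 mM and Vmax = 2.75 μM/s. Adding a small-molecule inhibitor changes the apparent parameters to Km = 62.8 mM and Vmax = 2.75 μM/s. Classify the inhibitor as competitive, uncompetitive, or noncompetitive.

competitive

Km increases (13.9 → 62.8 mM) while Vmax is unchanged — the hallmark of competitive inhibition.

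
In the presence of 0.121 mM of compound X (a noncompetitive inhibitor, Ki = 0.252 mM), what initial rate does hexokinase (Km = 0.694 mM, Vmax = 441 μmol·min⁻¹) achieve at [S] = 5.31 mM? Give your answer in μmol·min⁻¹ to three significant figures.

264 μmol·min⁻¹

α = 1 + [I]/Ki = 1 + 0.121/0.252 = 1.480.
For a noncompetitive inhibitor, Vmax is reduced to Vmax/α while Km is unchanged: Km,app = 0.694 mM, Vmax,app = 298 μmol·min⁻¹.
v = Vmax,app·[S]/(Km,app + [S]) = 298 × 5.31/(0.694 + 5.31) = 264 μmol·min⁻¹.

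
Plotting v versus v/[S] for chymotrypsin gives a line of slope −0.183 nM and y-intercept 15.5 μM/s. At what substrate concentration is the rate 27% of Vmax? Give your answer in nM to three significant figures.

The Eadie–Hofstee slope gives Km = 0.183 nM (slope = −Km).
v/Vmax = [S]/(Km+[S]) = 0.27 ⇒ [S] = Km·0.27/(1−0.27) = 0.183 × 0.3699 = 0.0677 nM.

0.0677 nM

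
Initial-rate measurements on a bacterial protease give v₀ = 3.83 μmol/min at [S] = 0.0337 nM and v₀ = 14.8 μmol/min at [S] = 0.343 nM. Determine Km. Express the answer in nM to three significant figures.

In reciprocal form, 1/v = (Km/Vmax)·(1/[S]) + 1/Vmax. The two points give (1/[S], 1/v) = (29.67, 0.2611) and (2.915, 0.06757).
Slope = (0.2611 − 0.06757)/(29.67 − 2.915) = 0.007233; intercept = 0.2611 − 0.007233×29.67 = 0.04648.
Vmax = 1/intercept = 21.5 μmol/min; Km = slope × Vmax = 0.007233 × 21.5 = 0.156 nM.

0.156 nM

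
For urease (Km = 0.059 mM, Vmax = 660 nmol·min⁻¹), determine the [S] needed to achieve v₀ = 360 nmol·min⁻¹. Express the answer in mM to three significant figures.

Rearranging v = Vmax[S]/(Km+[S]) gives [S] = Km·v/(Vmax − v).
[S] = 0.059 × 360 / (660 − 360) = 21.24/300.0 = 0.0708 mM.

0.0708 mM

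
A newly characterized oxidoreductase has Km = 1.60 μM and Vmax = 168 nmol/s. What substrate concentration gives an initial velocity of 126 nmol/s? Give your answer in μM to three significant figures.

The required fractional saturation is v/Vmax = 126/168 = 0.7500.
Then [S]/(Km+[S]) = 0.7500 ⇒ [S] = 1.60 × 0.7500/(1 − 0.7500) = 4.80 μM.

4.80 μM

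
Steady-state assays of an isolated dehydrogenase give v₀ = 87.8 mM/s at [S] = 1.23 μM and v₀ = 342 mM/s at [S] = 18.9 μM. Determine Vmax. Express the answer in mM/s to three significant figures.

428 mM/s

From v = Vmax[S]/(Km+[S]), each point gives Vmax = v(Km+[S])/[S].
Equating: 87.8(Km+1.23)/1.23 = 342(Km+18.9)/18.9.
71.38·Km + 87.8 = 18.10·Km + 342, so (71.38 − 18.10)·Km = 342 − 87.8.
Km = 254.2/53.29 = 4.77 μM; then Vmax = 87.8(4.77+1.23)/1.23 = 428 mM/s.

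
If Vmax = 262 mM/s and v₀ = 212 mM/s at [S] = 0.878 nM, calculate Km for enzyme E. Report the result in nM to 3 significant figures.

0.207 nM

v/Vmax = 212/262 = 0.8092 = [S]/(Km+[S]).
So Km + [S] = [S]/0.8092 = 1.085 nM, giving Km = 1.085 − 0.878 = 0.207 nM.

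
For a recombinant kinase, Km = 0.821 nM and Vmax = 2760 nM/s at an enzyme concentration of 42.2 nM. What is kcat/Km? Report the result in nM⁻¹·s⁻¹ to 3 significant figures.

kcat = Vmax/[E]total = 2760/42.2 = 65.4 s⁻¹.
kcat/Km = 65.4/0.821 = 79.7 nM⁻¹·s⁻¹.

79.7 nM⁻¹·s⁻¹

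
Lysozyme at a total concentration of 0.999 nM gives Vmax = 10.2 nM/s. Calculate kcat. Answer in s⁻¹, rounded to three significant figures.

10.2 s⁻¹

kcat = Vmax/[E]total = 10.2 nM/s / 0.999 nM = 10.2 s⁻¹.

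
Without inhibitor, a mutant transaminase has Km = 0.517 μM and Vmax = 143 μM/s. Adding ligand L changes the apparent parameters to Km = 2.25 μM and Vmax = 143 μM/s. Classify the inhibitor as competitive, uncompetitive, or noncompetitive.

Km increases (0.517 → 2.25 μM) while Vmax is unchanged — the hallmark of competitive inhibition.

competitive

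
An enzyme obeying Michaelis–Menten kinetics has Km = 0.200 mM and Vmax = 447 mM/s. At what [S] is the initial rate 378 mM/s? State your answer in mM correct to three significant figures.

1.10 mM

Rearranging v = Vmax[S]/(Km+[S]) gives [S] = Km·v/(Vmax − v).
[S] = 0.200 × 378 / (447 − 378) = 75.60/69.00 = 1.10 mM.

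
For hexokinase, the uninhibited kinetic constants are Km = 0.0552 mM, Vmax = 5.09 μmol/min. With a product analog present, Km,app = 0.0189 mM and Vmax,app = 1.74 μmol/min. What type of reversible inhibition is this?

uncompetitive

Both Km and Vmax decrease by the same factor (~2.92-fold) — characteristic of uncompetitive inhibition.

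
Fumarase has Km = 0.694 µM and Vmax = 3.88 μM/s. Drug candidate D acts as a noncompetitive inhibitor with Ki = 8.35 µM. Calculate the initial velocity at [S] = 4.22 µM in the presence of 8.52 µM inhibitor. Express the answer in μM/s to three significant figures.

1.65 μM/s

α = 1 + [I]/Ki = 1 + 8.52/8.35 = 2.020.
For a noncompetitive inhibitor, Vmax is reduced to Vmax/α while Km is unchanged: Km,app = 0.694 µM, Vmax,app = 1.92 μM/s.
v = Vmax,app·[S]/(Km,app + [S]) = 1.92 × 4.22/(0.694 + 4.22) = 1.65 μM/s.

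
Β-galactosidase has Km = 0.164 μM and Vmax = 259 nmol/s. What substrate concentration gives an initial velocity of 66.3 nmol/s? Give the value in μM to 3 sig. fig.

0.0564 μM

Rearranging v = Vmax[S]/(Km+[S]) gives [S] = Km·v/(Vmax − v).
[S] = 0.164 × 66.3 / (259 − 66.3) = 10.87/192.7 = 0.0564 μM.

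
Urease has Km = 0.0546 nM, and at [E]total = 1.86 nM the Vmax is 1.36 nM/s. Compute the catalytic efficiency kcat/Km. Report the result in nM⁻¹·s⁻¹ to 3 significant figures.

13.4 nM⁻¹·s⁻¹

kcat = Vmax/[E]total = 1.36/1.86 = 0.731 s⁻¹.
kcat/Km = 0.731/0.0546 = 13.4 nM⁻¹·s⁻¹.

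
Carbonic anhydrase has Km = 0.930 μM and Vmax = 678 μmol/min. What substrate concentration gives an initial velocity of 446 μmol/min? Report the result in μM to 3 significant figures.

1.79 μM

The required fractional saturation is v/Vmax = 446/678 = 0.6578.
Then [S]/(Km+[S]) = 0.6578 ⇒ [S] = 0.930 × 0.6578/(1 − 0.6578) = 1.79 μM.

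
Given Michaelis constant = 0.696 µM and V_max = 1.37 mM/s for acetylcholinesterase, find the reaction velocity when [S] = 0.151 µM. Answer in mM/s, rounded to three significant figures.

0.244 mM/s

[S]/(Km+[S]) = 0.151/0.8470 = 0.1783, the fractional saturation.
v = 0.1783 × Vmax = 0.1783 × 1.37 = 0.244 mM/s.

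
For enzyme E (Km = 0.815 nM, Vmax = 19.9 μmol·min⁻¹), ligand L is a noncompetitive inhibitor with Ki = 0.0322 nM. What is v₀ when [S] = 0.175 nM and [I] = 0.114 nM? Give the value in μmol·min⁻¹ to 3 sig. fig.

0.775 μmol·min⁻¹

With α = 1 + [I]/Ki = 1 + 0.114/0.0322 = 4.540, the noncompetitive rate law is v = (Vmax/α)·[S] / (Km + [S]).
v = (19.9/4.540)×0.175 / (0.815 + 0.175) = 0.7670/0.9900 = 0.775 μmol·min⁻¹.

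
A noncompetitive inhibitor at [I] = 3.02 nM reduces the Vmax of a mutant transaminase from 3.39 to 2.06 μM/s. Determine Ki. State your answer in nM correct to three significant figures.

Noncompetitive: Vmax,app = Vmax/α with α = 1 + [I]/Ki.
α = Vmax/Vmax,app = 3.39/2.06 = 1.646.
Ki = [I]/(α − 1) = 3.02/0.6456 = 4.68 nM.

4.68 nM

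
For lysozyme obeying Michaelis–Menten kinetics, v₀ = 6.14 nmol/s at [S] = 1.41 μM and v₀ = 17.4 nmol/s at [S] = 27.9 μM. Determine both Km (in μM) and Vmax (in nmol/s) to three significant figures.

In reciprocal form, 1/v = (Km/Vmax)·(1/[S]) + 1/Vmax. The two points give (1/[S], 1/v) = (0.7092, 0.1629) and (0.03584, 0.05747).
Slope = (0.1629 − 0.05747)/(0.7092 − 0.03584) = 0.1565; intercept = 0.1629 − 0.1565×0.7092 = 0.05186.
Vmax = 1/intercept = 19.3 nmol/s; Km = slope × Vmax = 0.1565 × 19.3 = 3.02 μM.

Km = 3.02 μM; Vmax = 19.3 nmol/s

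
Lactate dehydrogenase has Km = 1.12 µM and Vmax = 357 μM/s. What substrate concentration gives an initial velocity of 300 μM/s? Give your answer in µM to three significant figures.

5.89 µM

The required fractional saturation is v/Vmax = 300/357 = 0.8403.
Then [S]/(Km+[S]) = 0.8403 ⇒ [S] = 1.12 × 0.8403/(1 − 0.8403) = 5.89 µM.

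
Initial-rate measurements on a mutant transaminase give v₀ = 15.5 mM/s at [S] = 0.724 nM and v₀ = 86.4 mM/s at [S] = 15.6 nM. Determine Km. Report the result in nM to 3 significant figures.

From v = Vmax[S]/(Km+[S]), each point gives Vmax = v(Km+[S])/[S].
Equating: 15.5(Km+0.724)/0.724 = 86.4(Km+15.6)/15.6.
21.41·Km + 15.5 = 5.538·Km + 86.4, so (21.41 − 5.538)·Km = 86.4 − 15.5.
Km = 70.90/15.87 = 4.47 nM; then Vmax = 15.5(4.47+0.724)/0.724 = 111 mM/s.

4.47 nM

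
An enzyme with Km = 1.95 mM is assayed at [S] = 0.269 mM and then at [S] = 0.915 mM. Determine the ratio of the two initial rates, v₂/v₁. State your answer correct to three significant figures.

2.63

Since Vmax cancels, v₂/v₁ = [S]₂(Km+[S]₁) / [S]₁(Km+[S]₂).
= 0.915×(1.95+0.269) / (0.269×(1.95+0.915)) = 2.030/0.7707 = 2.63.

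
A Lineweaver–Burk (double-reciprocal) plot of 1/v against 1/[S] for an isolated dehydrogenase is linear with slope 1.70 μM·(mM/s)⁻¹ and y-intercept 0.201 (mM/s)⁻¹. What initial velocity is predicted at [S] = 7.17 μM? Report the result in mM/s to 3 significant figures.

2.28 mM/s

The y-intercept is 1/Vmax, so Vmax = 1/0.201 = 4.98 mM/s.
The slope is Km/Vmax, so Km = 1.70 × 4.98 = 8.46 μM.
Then v = 4.98 × 7.17/(8.46 + 7.17) = 2.28 mM/s.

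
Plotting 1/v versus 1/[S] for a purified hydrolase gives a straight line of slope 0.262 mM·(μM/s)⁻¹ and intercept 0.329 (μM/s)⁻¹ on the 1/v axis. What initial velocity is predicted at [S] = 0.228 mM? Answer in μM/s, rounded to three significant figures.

The y-intercept is 1/Vmax, so Vmax = 1/0.329 = 3.04 μM/s.
The slope is Km/Vmax, so Km = 0.262 × 3.04 = 0.796 mM.
Then v = 3.04 × 0.228/(0.796 + 0.228) = 0.677 μM/s.

0.677 μM/s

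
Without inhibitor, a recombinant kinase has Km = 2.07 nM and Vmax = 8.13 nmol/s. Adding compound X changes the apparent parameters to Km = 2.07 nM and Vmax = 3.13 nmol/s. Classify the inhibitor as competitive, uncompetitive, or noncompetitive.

noncompetitive

Vmax decreases (8.13 → 3.13 nmol/s) while Km is unchanged — pure noncompetitive inhibition.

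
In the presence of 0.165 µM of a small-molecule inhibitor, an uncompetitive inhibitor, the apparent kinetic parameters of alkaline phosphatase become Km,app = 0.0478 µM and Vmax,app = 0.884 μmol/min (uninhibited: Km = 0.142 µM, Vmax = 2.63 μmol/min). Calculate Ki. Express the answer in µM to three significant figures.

Uncompetitive: Vmax,app = Vmax/α (and Km,app = Km/α) with α = 1 + [I]/Ki.
α = Vmax/Vmax,app = 2.63/0.884 = 2.975.
Since α = 1 + [I]/Ki, [I]/Ki = 2.975 − 1 = 1.975 and Ki = 0.165/1.975 = 0.0835 µM.

0.0835 µM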